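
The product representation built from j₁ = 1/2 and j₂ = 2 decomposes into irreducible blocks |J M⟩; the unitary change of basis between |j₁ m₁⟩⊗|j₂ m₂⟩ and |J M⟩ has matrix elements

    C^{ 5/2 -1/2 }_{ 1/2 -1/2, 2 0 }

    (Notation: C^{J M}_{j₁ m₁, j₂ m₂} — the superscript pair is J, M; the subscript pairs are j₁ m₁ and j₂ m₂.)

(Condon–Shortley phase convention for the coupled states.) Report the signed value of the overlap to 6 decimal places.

+0.774597  (= +√(3/5))

triangle: 0!·1!·4!/6! = 24/720
(j±m)!: 0!·1!·2!·2!·2!·3! = 48
prefactor² = (2J+1)·Δ·N² = 48/5
  k=0: +1/(0!·0!·1!·2!·0!·2!) = 1/4
Σ = 1/4  ⇒  CG² = 48/5·(1/4)² = 3/5
CG = +√(3/5) = +0.774597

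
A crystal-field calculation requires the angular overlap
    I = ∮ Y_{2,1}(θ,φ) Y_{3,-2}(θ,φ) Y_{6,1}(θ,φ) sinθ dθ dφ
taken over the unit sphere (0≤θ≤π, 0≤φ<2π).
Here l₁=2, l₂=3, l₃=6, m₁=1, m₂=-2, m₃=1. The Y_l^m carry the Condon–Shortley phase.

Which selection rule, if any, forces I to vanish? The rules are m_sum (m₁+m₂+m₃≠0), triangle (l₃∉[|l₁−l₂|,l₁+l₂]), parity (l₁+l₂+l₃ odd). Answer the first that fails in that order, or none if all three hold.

Σmᵢ = 0  ✓
l₃∈[|l₁−l₂|,l₁+l₂]=[1,5] required, l₃=6 fails  ✗
Σlᵢ = 11 ⇒ odd

triangle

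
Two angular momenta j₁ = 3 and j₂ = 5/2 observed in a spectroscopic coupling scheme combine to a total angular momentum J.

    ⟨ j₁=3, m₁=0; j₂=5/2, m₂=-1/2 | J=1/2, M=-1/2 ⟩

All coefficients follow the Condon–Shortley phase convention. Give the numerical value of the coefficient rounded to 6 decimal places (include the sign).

+√(1/7) = +0.377964

triangle: 5!·1!·0!/7! = 120/5040
(j±m)!: 3!·3!·2!·3!·0!·1! = 432
prefactor² = (2J+1)·Δ·N² = 144/7
  k=2: +1/(2!·3!·1!·0!·0!·0!) = 1/12
Σ = 1/12  ⇒  CG² = 144/7·(1/12)² = 1/7
CG = +√(1/7) = +0.377964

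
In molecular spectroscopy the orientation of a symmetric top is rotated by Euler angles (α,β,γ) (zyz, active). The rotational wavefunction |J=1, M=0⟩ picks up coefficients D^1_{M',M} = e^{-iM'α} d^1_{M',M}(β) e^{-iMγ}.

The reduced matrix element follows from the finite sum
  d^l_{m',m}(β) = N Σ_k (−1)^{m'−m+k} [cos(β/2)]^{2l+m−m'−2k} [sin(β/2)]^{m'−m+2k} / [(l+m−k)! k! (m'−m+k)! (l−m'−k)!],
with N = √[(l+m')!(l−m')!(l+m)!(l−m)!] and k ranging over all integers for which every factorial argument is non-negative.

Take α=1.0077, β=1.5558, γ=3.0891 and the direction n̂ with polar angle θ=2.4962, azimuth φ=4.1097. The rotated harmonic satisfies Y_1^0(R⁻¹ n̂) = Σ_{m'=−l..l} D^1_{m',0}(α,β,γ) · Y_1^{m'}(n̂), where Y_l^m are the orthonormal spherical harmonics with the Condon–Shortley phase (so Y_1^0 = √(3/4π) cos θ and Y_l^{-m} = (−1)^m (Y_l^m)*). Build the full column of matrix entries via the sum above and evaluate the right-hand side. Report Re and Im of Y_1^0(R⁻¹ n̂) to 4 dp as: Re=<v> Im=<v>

Need the full column D^1_{m',0} for m'=−1..1 at α=1.0077, β=1.5558, γ=3.0891.
cos(β/2)=0.712389, sin(β/2)=0.701785
d^1_{-1,0}: single k=1 term ⇒ +0.707027;  D = +0.377416+0.597867i
d^1_{0,0}: k∈[0..1] ⇒ +0.507498 -0.492502 = +0.014996;  D = +0.014996+0.000000i
d^1_{1,0}: single k=0 term ⇒ -0.707027;  D = -0.377416+0.597867i
Y_1^{m'}(θ=2.4962,φ=4.1097) and Σ D·Y over m':
  (+0.3774+0.5979i)·(-0.1178+0.1712i)  (+0.0150+0.0000i)·(-0.3903+0.0000i)  (-0.3774+0.5979i)·(+0.1178+0.1712i)
Y_1^0(R⁻¹ n̂) = -0.299490+0.000000i

Re=-0.2995 Im=0.0000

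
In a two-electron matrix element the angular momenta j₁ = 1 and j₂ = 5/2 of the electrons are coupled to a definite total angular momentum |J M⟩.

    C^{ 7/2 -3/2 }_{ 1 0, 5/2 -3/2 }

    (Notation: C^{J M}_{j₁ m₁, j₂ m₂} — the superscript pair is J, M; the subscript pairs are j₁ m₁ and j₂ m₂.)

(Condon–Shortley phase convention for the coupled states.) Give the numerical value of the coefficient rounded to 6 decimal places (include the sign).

triangle: 0!·2!·5!/8! = 240/40320
(j±m)!: 1!·1!·1!·4!·2!·5! = 5760
prefactor² = (2J+1)·Δ·N² = 1920/7
  k=0: +1/(0!·0!·1!·1!·1!·4!) = 1/24
Σ = 1/24  ⇒  CG² = 1920/7·(1/24)² = 10/21
CG = +√(10/21) = +0.690066

+0.690066  (= +√(10/21))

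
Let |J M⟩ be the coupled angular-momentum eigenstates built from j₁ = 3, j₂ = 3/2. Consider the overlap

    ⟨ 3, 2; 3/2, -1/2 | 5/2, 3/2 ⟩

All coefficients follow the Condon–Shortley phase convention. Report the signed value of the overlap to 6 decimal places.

+0.267261

triangle: 2!×4!×1!/8! = 48/40320
(j±m)!: 5!×1!×1!×2!×4!×1! = 5760
prefactor² = (2J+1)×Δ×N² = 288/7
  k=0: +1/(0!×2!×1!×1!×3!×0!) = 1/12
  k=1: −1/(1!×1!×0!×0!×4!×1!) = -1/24
Σ = 1/24  ⇒  CG² = 288/7×(1/24)² = 1/14
CG = +√(1/14) = +0.267261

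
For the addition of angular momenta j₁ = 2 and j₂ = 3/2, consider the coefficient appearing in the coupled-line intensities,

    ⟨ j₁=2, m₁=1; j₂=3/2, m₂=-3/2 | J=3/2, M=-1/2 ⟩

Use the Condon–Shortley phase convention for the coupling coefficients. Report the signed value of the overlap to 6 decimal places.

j₁+j₂−J=2  J+j₁−j₂=2  J−j₁+j₂=1  j₁+j₂+J+1=6
(j₁±m₁, j₂±m₂, J±M) = (3,1,0,3,1,2)
P² = 8/5
sum k=0..0:
  [0] +1/2 = 1/2
S = 1/2
C² = P²·S² = 2/5 ; C = +0.632456

+√(2/5) ≈ +0.632456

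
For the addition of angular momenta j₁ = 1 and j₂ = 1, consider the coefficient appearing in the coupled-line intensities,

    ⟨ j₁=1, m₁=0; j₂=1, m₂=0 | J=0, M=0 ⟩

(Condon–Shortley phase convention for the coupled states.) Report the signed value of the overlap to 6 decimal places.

j₁+j₂−J=2  J+j₁−j₂=0  J−j₁+j₂=0  j₁+j₂+J+1=3
(j₁±m₁, j₂±m₂, J±M) = (1,1,1,1,0,0)
P² = 1/3
sum k=1..1:
  [1] −1/1 = -1
S = -1
C² = P²·S² = 1/3 ; C = -0.577350

−√(1/3) = -0.577350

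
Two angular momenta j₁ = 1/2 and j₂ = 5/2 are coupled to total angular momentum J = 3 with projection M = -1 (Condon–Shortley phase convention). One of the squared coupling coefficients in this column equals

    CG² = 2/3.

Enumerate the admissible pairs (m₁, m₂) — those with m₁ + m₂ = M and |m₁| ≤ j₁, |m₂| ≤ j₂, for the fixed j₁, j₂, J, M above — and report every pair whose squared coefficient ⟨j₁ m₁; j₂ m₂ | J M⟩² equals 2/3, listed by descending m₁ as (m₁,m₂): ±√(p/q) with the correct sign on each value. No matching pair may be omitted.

(-1/2,-1/2): +√(2/3)

Admissible pairs with m₁+m₂ = M = -1: (-1/2,-1/2), (1/2,-3/2)
  (m₁,m₂)=(1/2,-3/2): CG² = 1/3, CG = +√(1/3)
  (m₁,m₂)=(-1/2,-1/2): CG² = 2/3, CG = +√(2/3)   ← matches the target
Pairs with CG² = 2/3: (-1/2,-1/2): +√(2/3)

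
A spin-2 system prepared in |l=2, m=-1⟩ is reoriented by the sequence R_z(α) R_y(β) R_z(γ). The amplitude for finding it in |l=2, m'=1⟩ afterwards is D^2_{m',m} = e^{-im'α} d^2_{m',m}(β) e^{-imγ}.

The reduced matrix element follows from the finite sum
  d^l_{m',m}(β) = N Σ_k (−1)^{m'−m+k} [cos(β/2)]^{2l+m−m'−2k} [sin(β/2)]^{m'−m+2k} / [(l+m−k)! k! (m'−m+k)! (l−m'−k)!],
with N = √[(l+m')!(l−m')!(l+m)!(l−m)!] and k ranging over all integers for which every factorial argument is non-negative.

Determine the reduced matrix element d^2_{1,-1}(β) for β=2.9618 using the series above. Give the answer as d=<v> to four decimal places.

d=-0.9600

d^2_{1,-1}(β=2.9618) via the finite sum:
Half-angle: c=0.089775, s=0.995962. N=√(6·1·1·6)=6.000000
k∈{0,1} keeps every argument non-negative
  k=0: (−1)^2·6.0000/(2)·0.0898^2·0.9960^2 = +0.023984
  k=1: (−1)^3·6.0000/(6)·0.0898^0·0.9960^4 = -0.983946
d^2_{1,-1}(2.9618) = +0.023984 -0.983946 = -0.959962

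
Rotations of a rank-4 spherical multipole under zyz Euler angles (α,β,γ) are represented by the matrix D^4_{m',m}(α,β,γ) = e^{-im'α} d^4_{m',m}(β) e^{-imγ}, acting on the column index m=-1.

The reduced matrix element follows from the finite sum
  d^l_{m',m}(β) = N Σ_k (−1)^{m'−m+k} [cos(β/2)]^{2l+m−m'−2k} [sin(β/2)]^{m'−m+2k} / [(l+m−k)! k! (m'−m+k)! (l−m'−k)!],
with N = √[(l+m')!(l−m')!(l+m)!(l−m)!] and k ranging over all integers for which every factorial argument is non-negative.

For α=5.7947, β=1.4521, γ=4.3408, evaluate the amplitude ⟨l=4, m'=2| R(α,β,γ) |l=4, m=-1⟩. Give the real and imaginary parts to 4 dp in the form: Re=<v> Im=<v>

Re=-0.0022 Im=0.0032

D^4_{2,-1}(5.7947,1.4521,4.3408) = e^{-i·2·5.7947}·d^4_{2,-1}(1.4521)·e^{-i·-1·4.3408}. Compute d first:
With c≡cos(β/2)=0.747803 and s≡sin(β/2)=0.663921, N=[720·2·6·120]^{1/2}=1018.233765
k: max(0,(-1)−(2))=0 … min(4+(-1),4−(2))=2
  k=0: (−1)^3·1018.2338/(72)·0.7478^5·0.6639^3 = -0.967831
  k=1: (−1)^4·1018.2338/(48)·0.7478^3·0.6639^5 = +1.144325
  k=2: (−1)^5·1018.2338/(240)·0.7478^1·0.6639^7 = -0.180401
d^4_{2,-1}(1.4521) = -0.967831 +1.144325 -0.180401 = -0.003906
Phases: e^{-i·(2)·5.7947}=+0.559536+0.828806i, e^{-i·(-1)·4.3408}=-0.363096-0.931752i ⇒ D=-0.002223+0.003212i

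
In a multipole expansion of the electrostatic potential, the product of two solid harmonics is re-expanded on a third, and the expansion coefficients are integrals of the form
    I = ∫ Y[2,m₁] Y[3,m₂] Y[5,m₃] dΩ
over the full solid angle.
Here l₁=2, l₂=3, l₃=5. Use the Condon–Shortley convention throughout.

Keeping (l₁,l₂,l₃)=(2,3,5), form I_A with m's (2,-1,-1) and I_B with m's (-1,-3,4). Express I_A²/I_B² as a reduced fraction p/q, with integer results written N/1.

l's match ⇒ only the (l;m) 3-j factors differ between A and B.
A: triangle coeff Δ(2,3,5) = 1/2310; Σ_t [0,0]: t=0:+1/1152 = 1/1152; (3j)²=1/154 [(2 3 5; 2 -1 -1)], sign=+1
B: triangle coeff Δ(2,3,5) = 1/2310; Σ_t [0,0]: t=0:+1/4320 = 1/4320; (3j)²=2/55 [(2 3 5; -1 -3 4)], sign=-1
I_A²/I_B² = (1/154)/(2/55) = 5/28

5/28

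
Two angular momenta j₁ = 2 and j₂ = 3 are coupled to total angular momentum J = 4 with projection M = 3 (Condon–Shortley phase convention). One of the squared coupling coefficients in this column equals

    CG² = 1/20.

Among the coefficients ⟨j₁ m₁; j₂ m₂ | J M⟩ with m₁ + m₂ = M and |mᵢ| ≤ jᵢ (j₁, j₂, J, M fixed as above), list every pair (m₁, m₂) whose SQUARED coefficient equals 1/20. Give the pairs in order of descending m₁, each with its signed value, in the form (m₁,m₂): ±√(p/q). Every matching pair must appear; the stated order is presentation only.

(1,2): −√(1/20)

Admissible pairs with m₁+m₂ = M = 3: (0,3), (1,2), (2,1)
  (m₁,m₂)=(2,1): CG² = 1/2, CG = +√(1/2)
  (m₁,m₂)=(1,2): CG² = 1/20, CG = −√(1/20)   ← matches the target
  (m₁,m₂)=(0,3): CG² = 9/20, CG = −√(9/20)
Pairs with CG² = 1/20: (1,2): −√(1/20)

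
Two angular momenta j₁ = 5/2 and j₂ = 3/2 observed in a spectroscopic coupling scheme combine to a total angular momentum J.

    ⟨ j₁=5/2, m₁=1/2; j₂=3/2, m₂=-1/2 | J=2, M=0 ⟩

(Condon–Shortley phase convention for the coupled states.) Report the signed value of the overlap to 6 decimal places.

-0.267261

√[5·2!3!1!/7! · 3!2!1!2!2!2!] = √(8/7)
  +(−1)^0/∏(0,2,2,1,1,0)! = 1/4  (running 1/4)
  +(−1)^1/∏(1,1,1,0,2,1)! = -1/2  (running -1/4)
⟨..|..⟩ = √(8/7)·(-1/4) = -0.267261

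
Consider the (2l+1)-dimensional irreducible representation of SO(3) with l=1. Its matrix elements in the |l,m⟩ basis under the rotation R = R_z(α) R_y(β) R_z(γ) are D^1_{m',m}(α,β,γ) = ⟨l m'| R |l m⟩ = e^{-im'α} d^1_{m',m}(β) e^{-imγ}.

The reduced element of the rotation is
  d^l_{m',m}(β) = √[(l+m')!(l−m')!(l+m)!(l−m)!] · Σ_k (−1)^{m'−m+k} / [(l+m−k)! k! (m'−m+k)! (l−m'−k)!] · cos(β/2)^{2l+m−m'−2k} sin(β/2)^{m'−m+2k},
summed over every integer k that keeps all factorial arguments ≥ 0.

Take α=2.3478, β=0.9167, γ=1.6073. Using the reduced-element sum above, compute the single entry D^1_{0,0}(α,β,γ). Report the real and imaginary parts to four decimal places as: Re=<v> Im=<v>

Re=0.6084 Im=0.0000

D^1_{0,0}(2.3478,0.9167,1.6073) = e^{-i·0·2.3478}·d^1_{0,0}(0.9167)·e^{-i·0·1.6073}. Compute d first:
Half-angle: c=0.896784, s=0.442469. N=√(1·1·1·1)=1.000000
k∈{0,1} keeps every argument non-negative
  k=0: (−1)^0·1.0000/(1)·0.8968^2·0.4425^0 = +0.804221
  k=1: (−1)^1·1.0000/(1)·0.8968^0·0.4425^2 = -0.195779
d^1_{0,0}(0.9167) = +0.804221 -0.195779 = +0.608442
Attach z-rotation phases: D = e^{-i(0)(2.3478)}·(+0.608442)·e^{-i(0)(1.6073)} = +0.608442+0.000000i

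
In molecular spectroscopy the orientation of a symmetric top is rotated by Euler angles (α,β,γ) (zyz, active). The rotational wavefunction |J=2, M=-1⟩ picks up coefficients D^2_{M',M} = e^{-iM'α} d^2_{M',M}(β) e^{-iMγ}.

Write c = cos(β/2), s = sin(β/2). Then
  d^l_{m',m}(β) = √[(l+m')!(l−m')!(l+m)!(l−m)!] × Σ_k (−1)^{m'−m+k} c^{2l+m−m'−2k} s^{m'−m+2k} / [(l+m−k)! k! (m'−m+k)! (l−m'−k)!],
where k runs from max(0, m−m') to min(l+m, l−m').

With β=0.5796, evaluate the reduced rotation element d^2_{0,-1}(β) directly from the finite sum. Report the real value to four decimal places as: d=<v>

d=-0.5612

d^2_{0,-1}(β=0.5796) via the finite sum:
Half-angle: c=0.958301, s=0.285761. N=√(2·2·1·6)=4.898979
k∈{0,1} keeps every argument non-negative
  k=0: (−1)^1·4.8990/(2)·0.9583^3·0.2858^1 = -0.616004
  k=1: (−1)^2·4.8990/(2)·0.9583^1·0.2858^3 = +0.054775
d^2_{0,-1}(0.5796) = -0.616004 +0.054775 = -0.561229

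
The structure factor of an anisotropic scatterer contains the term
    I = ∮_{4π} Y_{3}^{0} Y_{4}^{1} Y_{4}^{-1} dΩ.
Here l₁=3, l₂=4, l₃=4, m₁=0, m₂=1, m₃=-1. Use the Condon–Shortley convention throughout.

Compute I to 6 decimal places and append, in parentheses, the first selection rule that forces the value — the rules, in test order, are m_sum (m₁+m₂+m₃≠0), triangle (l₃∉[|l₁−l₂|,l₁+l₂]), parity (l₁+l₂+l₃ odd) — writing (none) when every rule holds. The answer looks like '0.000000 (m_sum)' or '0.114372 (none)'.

l₁+l₂+l₃=11 is odd: 3j(l;000)=0 ⇒ I=0

0.000000 (parity)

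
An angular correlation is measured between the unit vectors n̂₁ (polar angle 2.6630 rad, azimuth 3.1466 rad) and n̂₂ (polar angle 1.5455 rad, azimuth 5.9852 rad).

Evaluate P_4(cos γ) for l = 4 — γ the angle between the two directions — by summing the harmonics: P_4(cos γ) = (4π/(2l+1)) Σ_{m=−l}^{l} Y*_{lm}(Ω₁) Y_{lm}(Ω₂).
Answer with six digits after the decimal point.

Term-by-term m-sum for l=4 (normalisation 4π/9 = 1.396263):
  m=-4: Y*=(0.019902, 0.000399)  Y=(0.163464, 0.410626)  product (0.003090, 0.008237)
  m=-3: Y*=(0.108506, 0.001630)  Y=(0.019810, 0.024657)  product (0.002109, 0.002708)
  m=-2: Y*=(0.320343, 0.003208)  Y=(-0.275437, -0.186812)  product (-0.087635, -0.060727)
  m=-1: Y*=(0.486449, 0.002436)  Y=(-0.034254, -0.010520)  product (-0.016637, -0.005201)
  m=+0: Y*=(0.115393, -0.000000)  Y=(0.315328, 0.000000)  product (0.036387, 0.000000)
  m=+1: Y*=(-0.486449, 0.002436)  Y=(0.034254, -0.010520)  product (-0.016637, 0.005201)
  m=+2: Y*=(0.320343, -0.003208)  Y=(-0.275437, 0.186812)  product (-0.087635, 0.060727)
  m=+3: Y*=(-0.108506, 0.001630)  Y=(-0.019810, 0.024657)  product (0.002109, -0.002708)
  m=+4: Y*=(0.019902, -0.000399)  Y=(0.163464, -0.410626)  product (0.003090, -0.008237)
Accumulated sum (-0.161760, 0.000000); after 4π/(2l+1) scaling, (-0.225860, 0.000000) ⇒ P_4 = -0.225860

-0.225860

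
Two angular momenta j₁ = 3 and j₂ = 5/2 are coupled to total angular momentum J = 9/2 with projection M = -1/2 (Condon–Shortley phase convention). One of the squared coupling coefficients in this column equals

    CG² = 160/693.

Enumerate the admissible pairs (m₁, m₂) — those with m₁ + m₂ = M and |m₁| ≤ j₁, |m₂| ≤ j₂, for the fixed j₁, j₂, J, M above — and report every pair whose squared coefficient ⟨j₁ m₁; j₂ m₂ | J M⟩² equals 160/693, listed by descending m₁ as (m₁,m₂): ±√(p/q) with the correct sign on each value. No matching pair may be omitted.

Admissible pairs with m₁+m₂ = M = -1/2: (-3,5/2), (-2,3/2), (-1,1/2), (0,-1/2), (1,-3/2), (2,-5/2)
  (m₁,m₂)=(2,-5/2): CG² = 125/1386, CG = +√(125/1386)
  (m₁,m₂)=(1,-3/2): CG² = 35/99, CG = +√(35/99)
  (m₁,m₂)=(0,-1/2): CG² = 10/231, CG = +√(10/231)
  (m₁,m₂)=(-1,1/2): CG² = 160/693, CG = −√(160/693)   ← matches the target
  (m₁,m₂)=(-2,3/2): CG² = 361/1386, CG = −√(361/1386)
  (m₁,m₂)=(-3,5/2): CG² = 5/231, CG = −√(5/231)
Pairs with CG² = 160/693: (-1,1/2): −√(160/693)

(-1,1/2): −√(160/693)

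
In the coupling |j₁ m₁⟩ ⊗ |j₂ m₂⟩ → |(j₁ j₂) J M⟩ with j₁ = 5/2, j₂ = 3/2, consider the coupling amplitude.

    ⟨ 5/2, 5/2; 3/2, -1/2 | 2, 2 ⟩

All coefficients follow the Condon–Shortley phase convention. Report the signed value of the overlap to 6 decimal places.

+√(10/21) ≈ +0.690066

j₁+j₂−J=2  J+j₁−j₂=3  J−j₁+j₂=1  j₁+j₂+J+1=7
(j₁±m₁, j₂±m₂, J±M) = (5,0,1,2,4,0)
P² = 480/7
sum k=0..0:
  [0] +1/12 = 1/12
S = 1/12
C² = P²·S² = 10/21 ; C = +0.690066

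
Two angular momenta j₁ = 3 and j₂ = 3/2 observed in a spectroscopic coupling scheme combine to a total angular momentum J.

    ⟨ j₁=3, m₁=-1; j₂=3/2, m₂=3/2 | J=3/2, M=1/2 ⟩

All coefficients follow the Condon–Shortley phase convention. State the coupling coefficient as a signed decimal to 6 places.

√[4·3!3!0!/7! · 2!4!3!0!2!1!] = √(576/35)
  +(−1)^3/∏(3,0,1,0,2,0)! = -1/12  (running -1/12)
⟨..|..⟩ = √(576/35)·(-1/12) = -0.338062

-0.338062  (= −√(4/35))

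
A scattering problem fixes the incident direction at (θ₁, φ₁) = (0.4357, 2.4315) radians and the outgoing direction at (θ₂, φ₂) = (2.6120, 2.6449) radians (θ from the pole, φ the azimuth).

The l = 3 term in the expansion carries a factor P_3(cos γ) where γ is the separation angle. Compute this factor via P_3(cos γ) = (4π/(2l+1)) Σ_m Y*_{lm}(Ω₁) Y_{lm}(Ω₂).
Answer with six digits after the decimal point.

Term-by-term m-sum for l=3 (normalisation 4π/7 = 1.795196):
  m=-3: Y*=0.01665 + 0.02658j  Y=-0.00434 - 0.05362j  product 0.00135 - 0.00101j
  m=-2: Y*=0.02476 - 0.16316j  Y=-0.12287 - 0.18860j  product -0.03381 + 0.01538j
  m=-1: Y*=-0.32160 + 0.27648j  Y=-0.39099 - 0.21192j  product 0.18433 - 0.03995j
  m=+0: Y*=0.37532 + 0.00000j  Y=-0.23315 + 0.00000j  product -0.08751 + 0.00000j
  m=+1: Y*=0.32160 + 0.27648j  Y=0.39099 - 0.21192j  product 0.18433 + 0.03995j
  m=+2: Y*=0.02476 + 0.16316j  Y=-0.12287 + 0.18860j  product -0.03381 - 0.01538j
  m=+3: Y*=-0.01665 + 0.02658j  Y=0.00434 - 0.05362j  product 0.00135 + 0.00101j
Σ over m = 0.21624 - 0.00000j; ×(4π/7) → 0.38819 - 0.00000j. Real part: 0.388190

0.388190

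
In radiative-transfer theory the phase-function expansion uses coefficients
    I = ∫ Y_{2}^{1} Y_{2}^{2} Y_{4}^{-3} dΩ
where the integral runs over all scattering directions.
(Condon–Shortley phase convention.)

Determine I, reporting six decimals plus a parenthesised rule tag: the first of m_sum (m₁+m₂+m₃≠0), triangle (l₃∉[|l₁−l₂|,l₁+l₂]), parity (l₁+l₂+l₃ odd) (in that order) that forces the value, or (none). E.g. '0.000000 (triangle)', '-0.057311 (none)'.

-0.238414 (none)

m-sum 0 ✓  L=8 even ✓  0≤4≤4 ✓
Π(2lᵢ+1) = 5×5×9 = 225
triangle coeff Δ(2,2,4) = 1/630
Σ_t [0,0]: t=0:+1/16 = 1/16
(3j)²=2/35 [(2 2 4; 0 0 0)], sign=+1
Σ_t [0,0]: t=0:+1/144 = 1/144
(3j)²=1/18 [(2 2 4; 1 2 -3)], sign=-1
⇒ 4πI² = 5/7
I = (-1)√(5/7/(4π)) = -0.23841361
No selection rule forces the value: the integral is nonzero (none).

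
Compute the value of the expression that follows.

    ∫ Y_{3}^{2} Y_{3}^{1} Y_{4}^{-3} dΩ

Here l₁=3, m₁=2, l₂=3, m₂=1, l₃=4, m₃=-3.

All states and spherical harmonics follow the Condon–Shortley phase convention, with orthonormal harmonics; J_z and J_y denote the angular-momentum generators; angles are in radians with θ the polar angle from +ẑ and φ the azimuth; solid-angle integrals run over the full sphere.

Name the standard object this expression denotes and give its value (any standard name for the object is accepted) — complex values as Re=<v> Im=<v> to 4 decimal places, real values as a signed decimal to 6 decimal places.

Gaunt coefficient, -0.095955

This is a Gaunt coefficient — the integral of a triple product of spherical harmonics over the sphere.
Rules hold: Σm=0, L=10 even, 0≤4≤6.
N = 7·7·9 = 441
Δ = 2!·4!·4!/11! = 1/34650
Racah Σ t=0..2: t=0:+1/72 t=1:−1/16 t=2:+1/72 = -5/144
⇒ 3j(3 3 4; 0 0 0)² = 2/77, sgn -1
Racah Σ t=0..1: t=0:+1/288 t=1:−1/144 = -1/288
⇒ 3j(3 3 4; 2 1 -3)² = 1/99, sgn +1
4πI² = N·(3j₀)²·(3jₘ)² = 14/121
I = -1·√(0.115702/4π) = -0.09595473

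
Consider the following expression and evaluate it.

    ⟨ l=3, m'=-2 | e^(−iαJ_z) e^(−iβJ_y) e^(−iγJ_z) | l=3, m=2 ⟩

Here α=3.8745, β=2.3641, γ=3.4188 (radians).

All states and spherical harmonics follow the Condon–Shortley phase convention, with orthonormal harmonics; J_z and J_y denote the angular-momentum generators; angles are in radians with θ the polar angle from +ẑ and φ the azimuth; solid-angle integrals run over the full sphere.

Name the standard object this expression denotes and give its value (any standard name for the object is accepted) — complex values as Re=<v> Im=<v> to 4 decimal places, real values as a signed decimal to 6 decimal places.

This is a Wigner D-matrix element — the rotation-matrix element ⟨l m'| R(α,β,γ) |l m⟩ in the angular-momentum basis.
Split into d^3_{-2,2}(β=2.3641) × two z-phases.
c=cos(2.364100/2)=0.379029, s=sin(2.364100/2)=0.925385; N=√[1·120·120·1]=120.000000
The bounds max(0,m−m')=4 and min(l+m,l−m')=5 give 2 terms
  k=4: (−1)^0·120.0000/(24)·0.3790^2·0.9254^4 = +0.526749
  k=5: (−1)^1·120.0000/(120)·0.3790^0·0.9254^6 = -0.627964
d^3_{-2,2}(2.3641) = +0.526749 -0.627964 = -0.101215
Phases: e^{-i·(-2)·3.8745}=+0.104789+0.994494i, e^{-i·(2)·3.4188}=+0.850209-0.526446i ⇒ D=-0.062008-0.079996i

Wigner D-matrix element, Re=-0.0620 Im=-0.0800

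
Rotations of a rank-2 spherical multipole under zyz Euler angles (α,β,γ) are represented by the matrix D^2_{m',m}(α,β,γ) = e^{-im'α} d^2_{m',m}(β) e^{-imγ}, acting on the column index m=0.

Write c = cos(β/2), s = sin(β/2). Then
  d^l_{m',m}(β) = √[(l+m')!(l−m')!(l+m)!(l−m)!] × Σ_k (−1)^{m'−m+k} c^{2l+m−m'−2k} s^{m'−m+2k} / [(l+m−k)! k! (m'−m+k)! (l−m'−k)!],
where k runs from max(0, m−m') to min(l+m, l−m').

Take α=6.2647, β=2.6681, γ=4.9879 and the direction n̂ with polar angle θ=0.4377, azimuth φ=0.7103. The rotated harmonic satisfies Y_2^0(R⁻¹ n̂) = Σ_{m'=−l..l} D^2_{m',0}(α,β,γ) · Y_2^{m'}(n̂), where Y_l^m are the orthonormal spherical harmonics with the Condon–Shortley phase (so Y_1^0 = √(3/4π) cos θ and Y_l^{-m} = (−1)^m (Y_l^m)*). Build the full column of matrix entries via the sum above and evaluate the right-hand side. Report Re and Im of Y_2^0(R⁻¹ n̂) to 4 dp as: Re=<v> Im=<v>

Need the full column D^2_{m',0} for m'=−2..2 at α=6.2647, β=2.6681, γ=4.9879.
cos(β/2)=0.234541, sin(β/2)=0.972106
d^2_{-2,0}: single k=2 term ⇒ +0.127333;  D = +0.127246-0.004707i
d^2_{-1,0}: k∈[1..2] ⇒ +0.030722 -0.527759 = -0.497037;  D = -0.496952+0.009187i
d^2_{0,0}: k∈[0..2] ⇒ +0.003026 -0.207934 +0.893007 = +0.688099;  D = +0.688099+0.000000i
d^2_{1,0}: k∈[0..1] ⇒ -0.030722 +0.527759 = +0.497037;  D = +0.496952+0.009187i
d^2_{2,0}: single k=0 term ⇒ +0.127333;  D = +0.127246+0.004707i
Y_2^{m'}(θ=0.4377,φ=0.7103) and Σ D·Y over m':
  (+0.1272-0.0047i)·(+0.0104-0.0686i)  (-0.4970+0.0092i)·(+0.2249-0.1934i)  (+0.6881+0.0000i)·(+0.4608+0.0000i)  (+0.4970+0.0092i)·(-0.2249-0.1934i)  (+0.1272+0.0047i)·(+0.0104+0.0686i)
Y_2^0(R⁻¹ n̂) = +0.099138-0.000000i

Re=0.0991 Im=0.0000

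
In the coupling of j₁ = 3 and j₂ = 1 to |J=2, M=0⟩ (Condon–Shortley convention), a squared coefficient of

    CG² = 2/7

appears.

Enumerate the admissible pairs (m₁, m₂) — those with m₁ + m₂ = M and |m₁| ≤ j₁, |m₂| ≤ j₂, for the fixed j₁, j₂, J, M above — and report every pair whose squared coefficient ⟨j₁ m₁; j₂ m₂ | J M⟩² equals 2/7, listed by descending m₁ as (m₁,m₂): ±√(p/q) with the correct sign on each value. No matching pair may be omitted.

Admissible pairs with m₁+m₂ = M = 0: (-1,1), (0,0), (1,-1)
  (m₁,m₂)=(1,-1): CG² = 2/7, CG = +√(2/7)   ← matches the target
  (m₁,m₂)=(0,0): CG² = 3/7, CG = −√(3/7)
  (m₁,m₂)=(-1,1): CG² = 2/7, CG = +√(2/7)   ← matches the target
Pairs with CG² = 2/7: (1,-1): +√(2/7); (-1,1): +√(2/7)

(1,-1): +√(2/7); (-1,1): +√(2/7)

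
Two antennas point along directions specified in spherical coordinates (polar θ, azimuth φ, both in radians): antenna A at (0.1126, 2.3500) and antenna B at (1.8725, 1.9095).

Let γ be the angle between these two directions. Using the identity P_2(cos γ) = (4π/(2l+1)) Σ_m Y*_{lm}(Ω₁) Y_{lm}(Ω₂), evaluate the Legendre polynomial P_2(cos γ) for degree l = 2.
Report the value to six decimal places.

-0.441063

Expand P_2 via completeness: Σ_{m} conj(Y_{2,m}) at Ω₁ times Y_{2,m} at Ω₂ —
  [-2]  conj(Y_{2,-2})(Ω₁) = -0.00006 - 0.00488j ; Y_{2,-2}(Ω₂) = -0.27441 + 0.22073j ; Δ = 0.00109 + 0.00132j
  [-1]  conj(Y_{2,-1})(Ω₁) = -0.06061 + 0.06137j ; Y_{2,-1}(Ω₂) = 0.07283 + 0.20674j ; Δ = -0.01710 - 0.00806j
  [+0]  conj(Y_{2,0})(Ω₁) = 0.61884 + 0.00000j ; Y_{2,0}(Ω₂) = -0.23185 + 0.00000j ; Δ = -0.14348 + 0.00000j
  [+1]  conj(Y_{2,1})(Ω₁) = 0.06061 + 0.06137j ; Y_{2,1}(Ω₂) = -0.07283 + 0.20674j ; Δ = -0.01710 + 0.00806j
  [+2]  conj(Y_{2,2})(Ω₁) = -0.00006 + 0.00488j ; Y_{2,2}(Ω₂) = -0.27441 - 0.22073j ; Δ = 0.00109 - 0.00132j
Total Σ_m = -0.17549 + 0.00000j. Multiply by 2.513274: -0.44106 + 0.00000j. P_2(cos γ) = -0.441063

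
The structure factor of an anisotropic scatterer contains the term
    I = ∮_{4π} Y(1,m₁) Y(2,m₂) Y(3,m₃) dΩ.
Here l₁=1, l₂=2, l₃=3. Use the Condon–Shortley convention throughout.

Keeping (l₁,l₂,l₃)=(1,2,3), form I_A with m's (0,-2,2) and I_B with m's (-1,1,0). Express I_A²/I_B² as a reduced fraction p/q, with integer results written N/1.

l's match ⇒ only the (l;m) 3-j factors differ between A and B.
A: triangle coeff Δ(1,2,3) = 1/105; Σ_t [0,0]: t=0:+1/24 = 1/24; (3j)²=1/21 [(1 2 3; 0 -2 2)], sign=-1
B: triangle coeff Δ(1,2,3) = 1/105; Σ_t [0,0]: t=0:+1/12 = 1/12; (3j)²=1/35 [(1 2 3; -1 1 0)], sign=-1
I_A²/I_B² = (1/21)/(1/35) = 5/3

5/3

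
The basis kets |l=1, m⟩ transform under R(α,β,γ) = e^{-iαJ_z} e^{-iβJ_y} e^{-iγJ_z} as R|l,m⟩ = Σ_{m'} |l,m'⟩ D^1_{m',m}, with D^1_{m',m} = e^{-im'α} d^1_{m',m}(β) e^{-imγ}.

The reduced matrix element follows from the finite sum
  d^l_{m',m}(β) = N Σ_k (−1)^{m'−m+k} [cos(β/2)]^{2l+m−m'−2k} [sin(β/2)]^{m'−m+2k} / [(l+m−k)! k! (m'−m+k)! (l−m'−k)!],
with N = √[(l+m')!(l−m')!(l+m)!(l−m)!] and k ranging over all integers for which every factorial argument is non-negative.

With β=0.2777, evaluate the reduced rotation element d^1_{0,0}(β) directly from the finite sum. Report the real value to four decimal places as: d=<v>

d^1_{0,0}(β=0.2777) via the finite sum:
With c≡cos(β/2)=0.990376 and s≡sin(β/2)=0.138404, N=[1·1·1·1]^{1/2}=1.000000
k: max(0,(0)−(0))=0 … min(1+(0),1−(0))=1
  k=0: (−1)^0·1.0000/(1)·0.9904^2·0.1384^0 = +0.980844
  k=1: (−1)^1·1.0000/(1)·0.9904^0·0.1384^2 = -0.019156
d^1_{0,0}(0.2777) = +0.980844 -0.019156 = +0.961689

d=0.9617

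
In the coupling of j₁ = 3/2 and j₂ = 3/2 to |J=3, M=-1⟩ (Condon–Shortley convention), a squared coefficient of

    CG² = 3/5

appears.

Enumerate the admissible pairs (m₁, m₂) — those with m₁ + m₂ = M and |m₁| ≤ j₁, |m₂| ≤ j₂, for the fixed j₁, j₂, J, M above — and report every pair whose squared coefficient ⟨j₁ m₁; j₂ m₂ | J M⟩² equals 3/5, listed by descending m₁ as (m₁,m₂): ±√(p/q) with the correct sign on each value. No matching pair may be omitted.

(-1/2,-1/2): +√(3/5)

Admissible pairs with m₁+m₂ = M = -1: (-3/2,1/2), (-1/2,-1/2), (1/2,-3/2)
  (m₁,m₂)=(1/2,-3/2): CG² = 1/5, CG = +√(1/5)
  (m₁,m₂)=(-1/2,-1/2): CG² = 3/5, CG = +√(3/5)   ← matches the target
  (m₁,m₂)=(-3/2,1/2): CG² = 1/5, CG = +√(1/5)
Pairs with CG² = 3/5: (-1/2,-1/2): +√(3/5)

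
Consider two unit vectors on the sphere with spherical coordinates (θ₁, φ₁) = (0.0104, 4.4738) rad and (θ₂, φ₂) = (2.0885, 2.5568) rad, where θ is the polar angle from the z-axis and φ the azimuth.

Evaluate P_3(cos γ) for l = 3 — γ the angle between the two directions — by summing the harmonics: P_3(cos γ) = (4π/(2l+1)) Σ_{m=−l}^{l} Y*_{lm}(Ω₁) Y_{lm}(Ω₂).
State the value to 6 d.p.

0.438262

Term-by-term m-sum for l=3 (normalisation 4π/7 = 1.795196):
  [-3]  conj(Y_{3,-3})(Ω₁) = (0.000000, 0.000000) ; Y_{3,-3}(Ω₂) = (0.049975, -0.269157) ; Δ = (0.000000, -0.000000)
  [-2]  conj(Y_{3,-2})(Ω₁) = (-0.000098, 0.000051) ; Y_{3,-2}(Ω₂) = (-0.149144, -0.351571) ; Δ = (0.000032, 0.000027)
  [-1]  conj(Y_{3,-1})(Ω₁) = (-0.003177, -0.013061) ; Y_{3,-1}(Ω₂) = (-0.052584, -0.034813) ; Δ = (-0.000288, 0.000797)
  [+0]  conj(Y_{3,0})(Ω₁) = (0.746111, -0.000000) ; Y_{3,0}(Ω₂) = (0.327888, 0.000000) ; Δ = (0.244640, 0.000000)
  [+1]  conj(Y_{3,1})(Ω₁) = (0.003177, -0.013061) ; Y_{3,1}(Ω₂) = (0.052584, -0.034813) ; Δ = (-0.000288, -0.000797)
  [+2]  conj(Y_{3,2})(Ω₁) = (-0.000098, -0.000051) ; Y_{3,2}(Ω₂) = (-0.149144, 0.351571) ; Δ = (0.000032, -0.000027)
  [+3]  conj(Y_{3,3})(Ω₁) = (-0.000000, 0.000000) ; Y_{3,3}(Ω₂) = (-0.049975, -0.269157) ; Δ = (0.000000, 0.000000)
Σ over m = (0.244130, -0.000000); ×(4π/7) → (0.438262, -0.000000). Real part: 0.438262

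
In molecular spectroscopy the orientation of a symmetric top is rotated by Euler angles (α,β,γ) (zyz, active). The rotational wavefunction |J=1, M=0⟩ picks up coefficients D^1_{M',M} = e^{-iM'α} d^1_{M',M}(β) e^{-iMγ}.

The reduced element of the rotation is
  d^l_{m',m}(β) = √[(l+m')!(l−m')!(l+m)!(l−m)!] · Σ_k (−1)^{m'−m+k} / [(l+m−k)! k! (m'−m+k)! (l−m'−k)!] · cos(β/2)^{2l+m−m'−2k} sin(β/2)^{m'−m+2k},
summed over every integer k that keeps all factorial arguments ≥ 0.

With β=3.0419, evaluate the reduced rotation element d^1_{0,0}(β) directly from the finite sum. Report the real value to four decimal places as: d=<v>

d=-0.9950

d^1_{0,0}(β=3.0419) via the finite sum:
With c≡cos(β/2)=0.049826 and s≡sin(β/2)=0.998758, N=[1·1·1·1]^{1/2}=1.000000
Admissible k: 0..1 (factorial args all ≥0)
  k=0: (−1)^0·1.0000/(1)·0.0498^2·0.9988^0 = +0.002483
  k=1: (−1)^1·1.0000/(1)·0.0498^0·0.9988^2 = -0.997517
d^1_{0,0}(3.0419) = +0.002483 -0.997517 = -0.995035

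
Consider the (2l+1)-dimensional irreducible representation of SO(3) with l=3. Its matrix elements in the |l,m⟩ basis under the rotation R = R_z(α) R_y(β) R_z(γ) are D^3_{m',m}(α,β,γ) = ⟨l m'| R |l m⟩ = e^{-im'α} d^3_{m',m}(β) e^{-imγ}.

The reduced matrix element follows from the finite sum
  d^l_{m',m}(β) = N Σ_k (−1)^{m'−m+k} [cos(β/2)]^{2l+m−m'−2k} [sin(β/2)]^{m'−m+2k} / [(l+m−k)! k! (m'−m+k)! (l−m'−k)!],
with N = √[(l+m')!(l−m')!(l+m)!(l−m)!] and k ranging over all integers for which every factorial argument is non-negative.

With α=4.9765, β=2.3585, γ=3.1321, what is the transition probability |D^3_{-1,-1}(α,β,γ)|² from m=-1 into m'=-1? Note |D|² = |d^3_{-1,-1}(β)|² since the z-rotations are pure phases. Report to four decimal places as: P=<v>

P=0.2460

D^3_{-1,-1}(4.9765,2.3585,3.1321) = e^{-i·-1·4.9765}·d^3_{-1,-1}(2.3585)·e^{-i·-1·3.1321}. Compute d first:
c=cos(2.358500/2)=0.381618, s=sin(2.358500/2)=0.924320; N=√[2·24·2·24]=48.000000
k: max(0,(-1)−(-1))=0 … min(3+(-1),3−(-1))=2
  k=0: (−1)^0·48.0000/(48)·0.3816^6·0.9243^0 = +0.003089
  k=1: (−1)^1·48.0000/(6)·0.3816^4·0.9243^2 = -0.144961
  k=2: (−1)^2·48.0000/(8)·0.3816^2·0.9243^4 = +0.637821
d^3_{-1,-1}(2.3585) = +0.003089 -0.144961 +0.637821 = +0.495949
|D^3_{-1,-1}|² = |d^3_{-1,-1}(β)|² = (+0.495949)² = 0.245965 (the z-rotation phases have unit modulus)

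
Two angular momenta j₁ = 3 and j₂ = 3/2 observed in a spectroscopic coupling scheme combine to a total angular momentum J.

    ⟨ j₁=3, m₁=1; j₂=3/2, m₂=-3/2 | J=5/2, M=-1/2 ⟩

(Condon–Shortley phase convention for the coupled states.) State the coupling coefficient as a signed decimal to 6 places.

j₁+j₂−J=2  J+j₁−j₂=4  J−j₁+j₂=1  j₁+j₂+J+1=8
(j₁±m₁, j₂±m₂, J±M) = (4,2,0,3,2,3)
P² = 864/35
sum k=0..0:
  [0] +1/8 = 1/8
S = 1/8
C² = P²·S² = 27/70 ; C = +0.621059

+√(27/70) = +0.621059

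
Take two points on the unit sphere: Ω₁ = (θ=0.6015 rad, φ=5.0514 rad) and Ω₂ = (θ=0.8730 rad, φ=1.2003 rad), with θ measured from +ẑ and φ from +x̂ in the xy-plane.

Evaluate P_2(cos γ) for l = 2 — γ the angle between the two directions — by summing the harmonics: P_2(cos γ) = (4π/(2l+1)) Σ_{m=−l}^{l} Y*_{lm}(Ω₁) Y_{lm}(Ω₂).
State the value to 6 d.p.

-0.439528

Term-by-term m-sum for l=2 (normalisation 4π/5 = 2.513274):
  term(m=-2) = +0.004242+0.027731i   from Y*(Ω₁)=-0.096334-0.077587i, Y(Ω₂)=-0.167335-0.153096i
  term(m=-1) = -0.104014-0.089314i   from Y*(Ω₁)=+0.119866-0.339926i, Y(Ω₂)=+0.137720-0.354552i
  term(m=+0) = +0.024661+0.000000i   from Y*(Ω₁)=+0.327799-0.000000i, Y(Ω₂)=+0.075233+0.000000i
  term(m=+1) = -0.104014+0.089314i   from Y*(Ω₁)=-0.119866-0.339926i, Y(Ω₂)=-0.137720-0.354552i
  term(m=+2) = +0.004242-0.027731i   from Y*(Ω₁)=-0.096334+0.077587i, Y(Ω₂)=-0.167335+0.153096i
Σ over m = -0.174883+0.000000i; ×(4π/5) → -0.439528+0.000000i. Real part: -0.439528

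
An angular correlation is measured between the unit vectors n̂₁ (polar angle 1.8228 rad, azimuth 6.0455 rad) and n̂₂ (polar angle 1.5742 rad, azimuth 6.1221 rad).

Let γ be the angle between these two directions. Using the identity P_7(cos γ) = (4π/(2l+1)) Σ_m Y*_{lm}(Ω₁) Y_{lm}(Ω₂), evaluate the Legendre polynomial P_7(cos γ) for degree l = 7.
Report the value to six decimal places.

0.253864

Summing Y*_{l m}(θ₁,φ₁)·Y_{l m}(θ₂,φ₂) over m ∈ [−7, 7]; prefactor 4π/(2·7+1) = 0.837758:
  m=-7: Y*=-0.037093-0.397698i  Y=+0.214424+0.451710i  product +0.171690-0.102031i
  m=-6: Y*=-0.055481+0.380781i  Y=-0.003618-0.005240i  product +0.002196-0.001087i
  m=-5: Y*=-0.022360+0.055600i  Y=-0.254164-0.264554i  product +0.020393-0.008216i
  m=-4: Y*=+0.204968-0.287073i  Y=+0.005991+0.004501i  product +0.002520-0.000797i
  m=-3: Y*=-0.041848+0.036193i  Y=+0.293813+0.154180i  product -0.017876+0.004182i
  m=-2: Y*=-0.283459+0.145908i  Y=-0.007576-0.002529i  product +0.002517-0.000389i
  m=-1: Y*=+0.095168-0.023056i  Y=-0.315135-0.051207i  product -0.031171+0.002392i
  m=+0: Y*=+0.306324-0.000000i  Y=+0.008134+0.000000i  product +0.002492+0.000000i
  m=+1: Y*=-0.095168-0.023056i  Y=+0.315135-0.051207i  product -0.031171-0.002392i
  m=+2: Y*=-0.283459-0.145908i  Y=-0.007576+0.002529i  product +0.002517+0.000389i
  m=+3: Y*=+0.041848+0.036193i  Y=-0.293813+0.154180i  product -0.017876-0.004182i
  m=+4: Y*=+0.204968+0.287073i  Y=+0.005991-0.004501i  product +0.002520+0.000797i
  m=+5: Y*=+0.022360+0.055600i  Y=+0.254164-0.264554i  product +0.020393+0.008216i
  m=+6: Y*=-0.055481-0.380781i  Y=-0.003618+0.005240i  product +0.002196+0.001087i
  m=+7: Y*=+0.037093-0.397698i  Y=-0.214424+0.451710i  product +0.171690+0.102031i
Σ over m = +0.303028+0.000000i; ×(4π/15) → +0.253864+0.000000i. Real part: 0.253864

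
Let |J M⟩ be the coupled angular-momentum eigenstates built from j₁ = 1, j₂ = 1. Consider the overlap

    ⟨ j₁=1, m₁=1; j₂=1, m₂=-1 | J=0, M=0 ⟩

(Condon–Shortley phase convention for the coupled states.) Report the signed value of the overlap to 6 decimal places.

+0.577350  (= +√(1/3))

triangle: 2!*0!*0!/3! = 2/6
(j±m)!: 2!*0!*0!*2!*0!*0! = 4
prefactor² = (2J+1)*Δ*N² = 4/3
  k=0: +1/(0!*2!*0!*0!*0!*0!) = 1/2
Σ = 1/2  ⇒  CG² = 4/3*(1/2)² = 1/3
CG = +√(1/3) = +0.577350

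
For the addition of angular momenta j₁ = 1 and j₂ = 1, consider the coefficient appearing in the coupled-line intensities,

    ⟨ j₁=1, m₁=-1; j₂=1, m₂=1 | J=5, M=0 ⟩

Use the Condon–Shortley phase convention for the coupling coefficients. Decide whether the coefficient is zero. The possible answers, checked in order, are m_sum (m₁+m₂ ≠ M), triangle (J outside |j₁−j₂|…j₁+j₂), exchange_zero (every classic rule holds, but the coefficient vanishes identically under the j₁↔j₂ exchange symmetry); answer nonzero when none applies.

triangle

m-sum: m₁+m₂ = -1+1 = 0, M = 0  ✓
triangle: need |j₁−j₂| ≤ J ≤ j₁+j₂, i.e. J ∈ [0, 2]; J = 5 is outside ✗ ⇒ coefficient is 0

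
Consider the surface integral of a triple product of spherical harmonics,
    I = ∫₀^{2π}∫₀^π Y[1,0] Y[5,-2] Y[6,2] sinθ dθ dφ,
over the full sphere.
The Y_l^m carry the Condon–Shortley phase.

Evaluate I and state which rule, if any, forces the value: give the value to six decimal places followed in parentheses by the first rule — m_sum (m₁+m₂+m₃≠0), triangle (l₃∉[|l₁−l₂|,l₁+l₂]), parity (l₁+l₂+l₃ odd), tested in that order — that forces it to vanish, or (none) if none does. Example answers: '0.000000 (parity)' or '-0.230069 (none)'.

Checks pass: Σm=0; 12 even; l₃=6∈[4,6].
(2·1+1)(2·5+1)(2·6+1) = 429
Δ: 0! 2! 10! / 13! → 1/858
sum: t=0:+1/14400 = 1/14400
3j²(1 5 6; 0 0 0) = Δ·Π!·Σ² = 6/143  (sign +1)
sum: t=0:+1/30240 = 1/30240
3j²(1 5 6; 0 -2 2) = Δ·Π!·Σ² = 16/429  (sign +1)
combine: 4πI² = 429·6/143·16/429 = 96/143
take √, sign +1: I = 0.23113338
No selection rule forces the value: the integral is nonzero (none).

0.231133 (none)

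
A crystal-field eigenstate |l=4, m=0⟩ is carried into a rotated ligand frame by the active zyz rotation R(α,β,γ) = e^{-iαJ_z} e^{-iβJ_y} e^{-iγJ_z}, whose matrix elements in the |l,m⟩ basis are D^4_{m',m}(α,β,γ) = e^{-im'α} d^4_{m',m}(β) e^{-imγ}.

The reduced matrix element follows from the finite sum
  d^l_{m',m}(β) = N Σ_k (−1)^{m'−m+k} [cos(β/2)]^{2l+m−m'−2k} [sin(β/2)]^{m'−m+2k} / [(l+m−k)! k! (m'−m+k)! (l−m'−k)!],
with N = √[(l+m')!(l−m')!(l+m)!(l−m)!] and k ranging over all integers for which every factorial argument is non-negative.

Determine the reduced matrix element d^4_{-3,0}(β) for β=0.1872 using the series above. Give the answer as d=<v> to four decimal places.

d=0.0094

d^4_{-3,0}(β=0.1872) via the finite sum:
c=cos(0.187200/2)=0.995623, s=sin(0.187200/2)=0.093463; N=√[1·5040·24·24]=1703.830978
k: max(0,(0)−(-3))=3 … min(4+(0),4−(-3))=4
  k=3: (−1)^0·1703.8310/(144)·0.9956^5·0.0935^3 = +0.009451
  k=4: (−1)^1·1703.8310/(144)·0.9956^3·0.0935^5 = -0.000083
d^4_{-3,0}(0.1872) = +0.009451 -0.000083 = +0.009367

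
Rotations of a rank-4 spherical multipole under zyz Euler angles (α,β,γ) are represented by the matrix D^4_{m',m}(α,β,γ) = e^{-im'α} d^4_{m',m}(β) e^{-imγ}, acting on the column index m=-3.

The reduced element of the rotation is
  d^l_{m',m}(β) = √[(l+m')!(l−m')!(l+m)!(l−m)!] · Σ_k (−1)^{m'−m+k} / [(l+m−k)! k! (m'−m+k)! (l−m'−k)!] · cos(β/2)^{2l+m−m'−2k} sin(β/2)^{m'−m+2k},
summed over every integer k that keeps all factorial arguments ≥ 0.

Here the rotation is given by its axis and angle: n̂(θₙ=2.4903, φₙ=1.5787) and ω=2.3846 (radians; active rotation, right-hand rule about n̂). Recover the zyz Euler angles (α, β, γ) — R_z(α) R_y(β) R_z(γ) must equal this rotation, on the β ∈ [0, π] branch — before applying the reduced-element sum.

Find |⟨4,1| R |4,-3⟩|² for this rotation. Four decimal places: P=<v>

Axis–angle → zyz. n̂ = (sinθₙcosφₙ, sinθₙsinφₙ, cosθₙ) = (-0.004791, +0.606196, -0.795301), ω = 2.3846.
R = I cosω + sinω [n̂]ₓ + (1−cosω) n̂n̂ᵀ gives
  R = [-0.726865, +0.541148, +0.422879; -0.551179, -0.092313, -0.829265; -0.409718, -0.835845, +0.365368]
β = atan2(√(R₁₃²+R₂₃²), R₃₃) = 1.196768; α = atan2(R₂₃, R₁₃) mod 2π = 5.183960; γ = atan2(R₃₂, −R₃₁) mod 2π = 5.168153
Split into d^4_{1,-3}(β=1.1968) × two z-phases.
c=cos(1.196768/2)=0.826247, s=sin(1.196768/2)=0.563308; N=√[120·6·1·5040]=1904.940944
k: max(0,(-3)−(1))=0 … min(4+(-3),4−(1))=1
  k=0: (−1)^4·1904.9409/(144)·0.8262^4·0.5633^4 = +0.620786
  k=1: (−1)^5·1904.9409/(240)·0.8262^2·0.5633^6 = -0.173127
d^4_{1,-3}(1.1968) = +0.620786 -0.173127 = +0.447659
|D^4_{1,-3}|² = |d^4_{1,-3}(β)|² = (+0.447659)² = 0.200399 (the z-rotation phases have unit modulus)

P=0.2004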